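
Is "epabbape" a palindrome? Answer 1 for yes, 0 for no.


Input: epabbape
Reversed: epabbape
  Compare pos 0 ('e') with pos 7 ('e'): match
  Compare pos 1 ('p') with pos 6 ('p'): match
  Compare pos 2 ('a') with pos 5 ('a'): match
  Compare pos 3 ('b') with pos 4 ('b'): match
Result: palindrome

1


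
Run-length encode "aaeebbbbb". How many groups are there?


Input: aaeebbbbb
Scanning for consecutive runs:
  Group 1: 'a' x 2 (positions 0-1)
  Group 2: 'e' x 2 (positions 2-3)
  Group 3: 'b' x 5 (positions 4-8)
Total groups: 3

3


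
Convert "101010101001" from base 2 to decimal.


Input: "101010101001" in base 2
Positional expansion:
  Digit '1' (value 1) x 2^11 = 2048
  Digit '0' (value 0) x 2^10 = 0
  Digit '1' (value 1) x 2^9 = 512
  Digit '0' (value 0) x 2^8 = 0
  Digit '1' (value 1) x 2^7 = 128
  Digit '0' (value 0) x 2^6 = 0
  Digit '1' (value 1) x 2^5 = 32
  Digit '0' (value 0) x 2^4 = 0
  Digit '1' (value 1) x 2^3 = 8
  Digit '0' (value 0) x 2^2 = 0
  Digit '0' (value 0) x 2^1 = 0
  Digit '1' (value 1) x 2^0 = 1
Sum = 2729

2729


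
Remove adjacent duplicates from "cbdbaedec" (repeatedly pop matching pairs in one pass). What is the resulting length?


Input: cbdbaedec
Stack-based adjacent duplicate removal:
  Read 'c': push. Stack: c
  Read 'b': push. Stack: cb
  Read 'd': push. Stack: cbd
  Read 'b': push. Stack: cbdb
  Read 'a': push. Stack: cbdba
  Read 'e': push. Stack: cbdbae
  Read 'd': push. Stack: cbdbaed
  Read 'e': push. Stack: cbdbaede
  Read 'c': push. Stack: cbdbaedec
Final stack: "cbdbaedec" (length 9)

9


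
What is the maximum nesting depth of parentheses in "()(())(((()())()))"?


Input: "()(())(((()())()))"
Tracking depth:
  Position 0 '(': depth becomes 1
  Position 1 ')': depth becomes 0
  Position 2 '(': depth becomes 1
  Position 3 '(': depth becomes 2
  Position 4 ')': depth becomes 1
  Position 5 ')': depth becomes 0
  Position 6 '(': depth becomes 1
  Position 7 '(': depth becomes 2
  Position 8 '(': depth becomes 3
  Position 9 '(': depth becomes 4
  Position 10 ')': depth becomes 3
  Position 11 '(': depth becomes 4
  Position 12 ')': depth becomes 3
  Position 13 ')': depth becomes 2
  Position 14 '(': depth becomes 3
  Position 15 ')': depth becomes 2
  Position 16 ')': depth becomes 1
  Position 17 ')': depth becomes 0
Maximum depth reached: 4

4


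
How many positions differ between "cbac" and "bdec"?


Comparing "cbac" and "bdec" position by position:
  Position 0: 'c' vs 'b' => DIFFER
  Position 1: 'b' vs 'd' => DIFFER
  Position 2: 'a' vs 'e' => DIFFER
  Position 3: 'c' vs 'c' => same
Positions that differ: 3

3


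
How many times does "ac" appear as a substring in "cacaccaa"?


Searching for "ac" in "cacaccaa"
Scanning each position:
  Position 0: "ca" => no
  Position 1: "ac" => MATCH
  Position 2: "ca" => no
  Position 3: "ac" => MATCH
  Position 4: "cc" => no
  Position 5: "ca" => no
  Position 6: "aa" => no
Total occurrences: 2

2


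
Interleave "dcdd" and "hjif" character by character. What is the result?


Interleaving "dcdd" and "hjif":
  Position 0: 'd' from first, 'h' from second => "dh"
  Position 1: 'c' from first, 'j' from second => "cj"
  Position 2: 'd' from first, 'i' from second => "di"
  Position 3: 'd' from first, 'f' from second => "df"
Result: dhcjdidf

dhcjdidf


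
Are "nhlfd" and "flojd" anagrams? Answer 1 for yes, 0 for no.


Strings: "nhlfd", "flojd"
Sorted first:  dfhln
Sorted second: dfjlo
Differ at position 2: 'h' vs 'j' => not anagrams

0


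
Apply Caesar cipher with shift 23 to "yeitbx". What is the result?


Caesar cipher: shift "yeitbx" by 23
  'y' (pos 24) + 23 = pos 21 = 'v'
  'e' (pos 4) + 23 = pos 1 = 'b'
  'i' (pos 8) + 23 = pos 5 = 'f'
  't' (pos 19) + 23 = pos 16 = 'q'
  'b' (pos 1) + 23 = pos 24 = 'y'
  'x' (pos 23) + 23 = pos 20 = 'u'
Result: vbfqyu

vbfqyu


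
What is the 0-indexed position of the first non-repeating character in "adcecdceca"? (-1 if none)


Input: adcecdceca
Character frequencies:
  'a': 2
  'c': 4
  'd': 2
  'e': 2
Scanning left to right for freq == 1:
  Position 0 ('a'): freq=2, skip
  Position 1 ('d'): freq=2, skip
  Position 2 ('c'): freq=4, skip
  Position 3 ('e'): freq=2, skip
  Position 4 ('c'): freq=4, skip
  Position 5 ('d'): freq=2, skip
  Position 6 ('c'): freq=4, skip
  Position 7 ('e'): freq=2, skip
  Position 8 ('c'): freq=4, skip
  Position 9 ('a'): freq=2, skip
  No unique character found => answer = -1

-1


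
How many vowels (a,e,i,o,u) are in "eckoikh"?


Input: eckoikh
Checking each character:
  'e' at position 0: vowel (running total: 1)
  'c' at position 1: consonant
  'k' at position 2: consonant
  'o' at position 3: vowel (running total: 2)
  'i' at position 4: vowel (running total: 3)
  'k' at position 5: consonant
  'h' at position 6: consonant
Total vowels: 3

3


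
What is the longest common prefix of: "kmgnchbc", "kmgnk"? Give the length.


Words: kmgnchbc, kmgnk
  Position 0: all 'k' => match
  Position 1: all 'm' => match
  Position 2: all 'g' => match
  Position 3: all 'n' => match
  Position 4: ('c', 'k') => mismatch, stop
LCP = "kmgn" (length 4)

4


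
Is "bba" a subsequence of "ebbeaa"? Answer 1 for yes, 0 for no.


Check if "bba" is a subsequence of "ebbeaa"
Greedy scan:
  Position 0 ('e'): no match needed
  Position 1 ('b'): matches sub[0] = 'b'
  Position 2 ('b'): matches sub[1] = 'b'
  Position 3 ('e'): no match needed
  Position 4 ('a'): matches sub[2] = 'a'
  Position 5 ('a'): no match needed
All 3 characters matched => is a subsequence

1


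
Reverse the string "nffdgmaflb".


Input: nffdgmaflb
Reading characters right to left:
  Position 9: 'b'
  Position 8: 'l'
  Position 7: 'f'
  Position 6: 'a'
  Position 5: 'm'
  Position 4: 'g'
  Position 3: 'd'
  Position 2: 'f'
  Position 1: 'f'
  Position 0: 'n'
Reversed: blfamgdffn

blfamgdffn


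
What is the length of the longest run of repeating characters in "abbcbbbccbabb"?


Input: "abbcbbbccbabb"
Scanning for longest run:
  Position 1 ('b'): new char, reset run to 1
  Position 2 ('b'): continues run of 'b', length=2
  Position 3 ('c'): new char, reset run to 1
  Position 4 ('b'): new char, reset run to 1
  Position 5 ('b'): continues run of 'b', length=2
  Position 6 ('b'): continues run of 'b', length=3
  Position 7 ('c'): new char, reset run to 1
  Position 8 ('c'): continues run of 'c', length=2
  Position 9 ('b'): new char, reset run to 1
  Position 10 ('a'): new char, reset run to 1
  Position 11 ('b'): new char, reset run to 1
  Position 12 ('b'): continues run of 'b', length=2
Longest run: 'b' with length 3

3


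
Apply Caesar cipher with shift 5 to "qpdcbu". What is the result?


Caesar cipher: shift "qpdcbu" by 5
  'q' (pos 16) + 5 = pos 21 = 'v'
  'p' (pos 15) + 5 = pos 20 = 'u'
  'd' (pos 3) + 5 = pos 8 = 'i'
  'c' (pos 2) + 5 = pos 7 = 'h'
  'b' (pos 1) + 5 = pos 6 = 'g'
  'u' (pos 20) + 5 = pos 25 = 'z'
Result: vuihgz

vuihgz


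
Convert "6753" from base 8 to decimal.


Input: "6753" in base 8
Positional expansion:
  Digit '6' (value 6) x 8^3 = 3072
  Digit '7' (value 7) x 8^2 = 448
  Digit '5' (value 5) x 8^1 = 40
  Digit '3' (value 3) x 8^0 = 3
Sum = 3563

3563


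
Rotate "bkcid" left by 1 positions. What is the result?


Input: "bkcid", rotate left by 1
First 1 characters: "b"
Remaining characters: "kcid"
Concatenate remaining + first: "kcid" + "b" = "kcidb"

kcidb


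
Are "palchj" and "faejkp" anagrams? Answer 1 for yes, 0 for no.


Strings: "palchj", "faejkp"
Sorted first:  achjlp
Sorted second: aefjkp
Differ at position 1: 'c' vs 'e' => not anagrams

0


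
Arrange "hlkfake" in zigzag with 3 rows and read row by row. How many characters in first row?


Zigzag "hlkfake" into 3 rows:
Placing characters:
  'h' => row 0
  'l' => row 1
  'k' => row 2
  'f' => row 1
  'a' => row 0
  'k' => row 1
  'e' => row 2
Rows:
  Row 0: "ha"
  Row 1: "lfk"
  Row 2: "ke"
First row length: 2

2


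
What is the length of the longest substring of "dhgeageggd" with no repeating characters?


Input: "dhgeageggd"
Sliding window (track last position of each char):
  Position 0 ('d'): window [0,0] length 1 -- new best
  Position 1 ('h'): window [0,1] length 2 -- new best
  Position 2 ('g'): window [0,2] length 3 -- new best
  Position 3 ('e'): window [0,3] length 4 -- new best
  Position 4 ('a'): window [0,4] length 5 -- new best
  Position 5 ('g'): repeat (last at 2), move window start to 3
  Position 5 ('g'): window [3,5] length 3
  Position 6 ('e'): repeat (last at 3), move window start to 4
  Position 6 ('e'): window [4,6] length 3
  Position 7 ('g'): repeat (last at 5), move window start to 6
  Position 7 ('g'): window [6,7] length 2
  Position 8 ('g'): repeat (last at 7), move window start to 8
  Position 8 ('g'): window [8,8] length 1
  Position 9 ('d'): window [8,9] length 2
Longest substring with no repeats: "dhgea" with length 5

5


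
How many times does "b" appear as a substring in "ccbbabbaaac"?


Searching for "b" in "ccbbabbaaac"
Scanning each position:
  Position 0: "c" => no
  Position 1: "c" => no
  Position 2: "b" => MATCH
  Position 3: "b" => MATCH
  Position 4: "a" => no
  Position 5: "b" => MATCH
  Position 6: "b" => MATCH
  Position 7: "a" => no
  Position 8: "a" => no
  Position 9: "a" => no
  Position 10: "c" => no
Total occurrences: 4

4


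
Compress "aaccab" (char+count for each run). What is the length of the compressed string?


Input: aaccab
Runs:
  'a' x 2 => "a2"
  'c' x 2 => "c2"
  'a' x 1 => "a1"
  'b' x 1 => "b1"
Compressed: "a2c2a1b1"
Compressed length: 8

8


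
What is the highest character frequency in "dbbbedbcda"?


Input: dbbbedbcda
Character counts:
  'a': 1
  'b': 4
  'c': 1
  'd': 3
  'e': 1
Maximum frequency: 4

4


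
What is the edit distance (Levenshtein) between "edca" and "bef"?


Computing edit distance: "edca" -> "bef"
DP table:
           b    e    f
      0    1    2    3
  e   1    1    1    2
  d   2    2    2    2
  c   3    3    3    3
  a   4    4    4    4
Edit distance = dp[4][3] = 4

4


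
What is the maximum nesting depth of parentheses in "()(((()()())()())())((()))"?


Input: "()(((()()())()())())((()))"
Tracking depth:
  Position 0 '(': depth becomes 1
  Position 1 ')': depth becomes 0
  Position 2 '(': depth becomes 1
  Position 3 '(': depth becomes 2
  Position 4 '(': depth becomes 3
  Position 5 '(': depth becomes 4
  Position 6 ')': depth becomes 3
  Position 7 '(': depth becomes 4
  Position 8 ')': depth becomes 3
  Position 9 '(': depth becomes 4
  Position 10 ')': depth becomes 3
  Position 11 ')': depth becomes 2
  Position 12 '(': depth becomes 3
  Position 13 ')': depth becomes 2
  Position 14 '(': depth becomes 3
  Position 15 ')': depth becomes 2
  Position 16 ')': depth becomes 1
  Position 17 '(': depth becomes 2
  Position 18 ')': depth becomes 1
  Position 19 ')': depth becomes 0
  Position 20 '(': depth becomes 1
  Position 21 '(': depth becomes 2
  Position 22 '(': depth becomes 3
  Position 23 ')': depth becomes 2
  Position 24 ')': depth becomes 1
  Position 25 ')': depth becomes 0
Maximum depth reached: 4

4


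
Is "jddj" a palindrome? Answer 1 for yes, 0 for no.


Input: jddj
Reversed: jddj
  Compare pos 0 ('j') with pos 3 ('j'): match
  Compare pos 1 ('d') with pos 2 ('d'): match
Result: palindrome

1


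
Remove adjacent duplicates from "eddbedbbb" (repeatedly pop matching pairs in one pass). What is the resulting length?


Input: eddbedbbb
Stack-based adjacent duplicate removal:
  Read 'e': push. Stack: e
  Read 'd': push. Stack: ed
  Read 'd': matches stack top 'd' => pop. Stack: e
  Read 'b': push. Stack: eb
  Read 'e': push. Stack: ebe
  Read 'd': push. Stack: ebed
  Read 'b': push. Stack: ebedb
  Read 'b': matches stack top 'b' => pop. Stack: ebed
  Read 'b': push. Stack: ebedb
Final stack: "ebedb" (length 5)

5


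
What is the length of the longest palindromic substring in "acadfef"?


Input: "acadfef"
Checking substrings for palindromes:
  [0:3] "aca" (len 3) => palindrome
  [4:7] "fef" (len 3) => palindrome
Longest palindromic substring: "aca" with length 3

3


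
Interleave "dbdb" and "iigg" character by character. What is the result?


Interleaving "dbdb" and "iigg":
  Position 0: 'd' from first, 'i' from second => "di"
  Position 1: 'b' from first, 'i' from second => "bi"
  Position 2: 'd' from first, 'g' from second => "dg"
  Position 3: 'b' from first, 'g' from second => "bg"
Result: dibidgbg

dibidgbg


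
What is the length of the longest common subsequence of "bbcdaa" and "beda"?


LCS of "bbcdaa" and "beda"
DP table:
           b    e    d    a
      0    0    0    0    0
  b   0    1    1    1    1
  b   0    1    1    1    1
  c   0    1    1    1    1
  d   0    1    1    2    2
  a   0    1    1    2    3
  a   0    1    1    2    3
LCS length = dp[6][4] = 3

3


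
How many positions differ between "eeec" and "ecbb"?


Comparing "eeec" and "ecbb" position by position:
  Position 0: 'e' vs 'e' => same
  Position 1: 'e' vs 'c' => DIFFER
  Position 2: 'e' vs 'b' => DIFFER
  Position 3: 'c' vs 'b' => DIFFER
Positions that differ: 3

3


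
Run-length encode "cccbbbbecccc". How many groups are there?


Input: cccbbbbecccc
Scanning for consecutive runs:
  Group 1: 'c' x 3 (positions 0-2)
  Group 2: 'b' x 4 (positions 3-6)
  Group 3: 'e' x 1 (positions 7-7)
  Group 4: 'c' x 4 (positions 8-11)
Total groups: 4

4


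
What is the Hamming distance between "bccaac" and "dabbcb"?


Comparing "bccaac" and "dabbcb" position by position:
  Position 0: 'b' vs 'd' => differ
  Position 1: 'c' vs 'a' => differ
  Position 2: 'c' vs 'b' => differ
  Position 3: 'a' vs 'b' => differ
  Position 4: 'a' vs 'c' => differ
  Position 5: 'c' vs 'b' => differ
Total differences (Hamming distance): 6

6


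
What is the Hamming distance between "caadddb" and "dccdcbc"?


Comparing "caadddb" and "dccdcbc" position by position:
  Position 0: 'c' vs 'd' => differ
  Position 1: 'a' vs 'c' => differ
  Position 2: 'a' vs 'c' => differ
  Position 3: 'd' vs 'd' => same
  Position 4: 'd' vs 'c' => differ
  Position 5: 'd' vs 'b' => differ
  Position 6: 'b' vs 'c' => differ
Total differences (Hamming distance): 6

6


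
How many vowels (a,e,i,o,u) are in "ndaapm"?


Input: ndaapm
Checking each character:
  'n' at position 0: consonant
  'd' at position 1: consonant
  'a' at position 2: vowel (running total: 1)
  'a' at position 3: vowel (running total: 2)
  'p' at position 4: consonant
  'm' at position 5: consonant
Total vowels: 2

2


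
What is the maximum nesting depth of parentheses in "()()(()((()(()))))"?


Input: "()()(()((()(()))))"
Tracking depth:
  Position 0 '(': depth becomes 1
  Position 1 ')': depth becomes 0
  Position 2 '(': depth becomes 1
  Position 3 ')': depth becomes 0
  Position 4 '(': depth becomes 1
  Position 5 '(': depth becomes 2
  Position 6 ')': depth becomes 1
  Position 7 '(': depth becomes 2
  Position 8 '(': depth becomes 3
  Position 9 '(': depth becomes 4
  Position 10 ')': depth becomes 3
  Position 11 '(': depth becomes 4
  Position 12 '(': depth becomes 5
  Position 13 ')': depth becomes 4
  Position 14 ')': depth becomes 3
  Position 15 ')': depth becomes 2
  Position 16 ')': depth becomes 1
  Position 17 ')': depth becomes 0
Maximum depth reached: 5

5


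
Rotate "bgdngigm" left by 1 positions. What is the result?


Input: "bgdngigm", rotate left by 1
First 1 characters: "b"
Remaining characters: "gdngigm"
Concatenate remaining + first: "gdngigm" + "b" = "gdngigmb"

gdngigmb


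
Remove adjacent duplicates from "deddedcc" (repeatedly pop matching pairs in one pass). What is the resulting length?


Input: deddedcc
Stack-based adjacent duplicate removal:
  Read 'd': push. Stack: d
  Read 'e': push. Stack: de
  Read 'd': push. Stack: ded
  Read 'd': matches stack top 'd' => pop. Stack: de
  Read 'e': matches stack top 'e' => pop. Stack: d
  Read 'd': matches stack top 'd' => pop. Stack: (empty)
  Read 'c': push. Stack: c
  Read 'c': matches stack top 'c' => pop. Stack: (empty)
Final stack: "" (length 0)

0


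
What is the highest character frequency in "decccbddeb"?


Input: decccbddeb
Character counts:
  'b': 2
  'c': 3
  'd': 3
  'e': 2
Maximum frequency: 3

3


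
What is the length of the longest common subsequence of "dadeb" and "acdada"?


LCS of "dadeb" and "acdada"
DP table:
           a    c    d    a    d    a
      0    0    0    0    0    0    0
  d   0    0    0    1    1    1    1
  a   0    1    1    1    2    2    2
  d   0    1    1    2    2    3    3
  e   0    1    1    2    2    3    3
  b   0    1    1    2    2    3    3
LCS length = dp[5][6] = 3

3


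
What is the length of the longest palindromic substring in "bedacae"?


Input: "bedacae"
Checking substrings for palindromes:
  [3:6] "aca" (len 3) => palindrome
Longest palindromic substring: "aca" with length 3

3


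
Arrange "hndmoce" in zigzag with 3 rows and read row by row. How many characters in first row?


Zigzag "hndmoce" into 3 rows:
Placing characters:
  'h' => row 0
  'n' => row 1
  'd' => row 2
  'm' => row 1
  'o' => row 0
  'c' => row 1
  'e' => row 2
Rows:
  Row 0: "ho"
  Row 1: "nmc"
  Row 2: "de"
First row length: 2

2


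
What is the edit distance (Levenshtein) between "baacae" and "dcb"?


Computing edit distance: "baacae" -> "dcb"
DP table:
           d    c    b
      0    1    2    3
  b   1    1    2    2
  a   2    2    2    3
  a   3    3    3    3
  c   4    4    3    4
  a   5    5    4    4
  e   6    6    5    5
Edit distance = dp[6][3] = 5

5


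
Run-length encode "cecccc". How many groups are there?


Input: cecccc
Scanning for consecutive runs:
  Group 1: 'c' x 1 (positions 0-0)
  Group 2: 'e' x 1 (positions 1-1)
  Group 3: 'c' x 4 (positions 2-5)
Total groups: 3

3


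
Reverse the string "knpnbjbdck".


Input: knpnbjbdck
Reading characters right to left:
  Position 9: 'k'
  Position 8: 'c'
  Position 7: 'd'
  Position 6: 'b'
  Position 5: 'j'
  Position 4: 'b'
  Position 3: 'n'
  Position 2: 'p'
  Position 1: 'n'
  Position 0: 'k'
Reversed: kcdbjbnpnk

kcdbjbnpnk


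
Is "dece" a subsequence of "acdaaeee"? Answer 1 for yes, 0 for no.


Check if "dece" is a subsequence of "acdaaeee"
Greedy scan:
  Position 0 ('a'): no match needed
  Position 1 ('c'): no match needed
  Position 2 ('d'): matches sub[0] = 'd'
  Position 3 ('a'): no match needed
  Position 4 ('a'): no match needed
  Position 5 ('e'): matches sub[1] = 'e'
  Position 6 ('e'): no match needed
  Position 7 ('e'): no match needed
Only matched 2/4 characters => not a subsequence

0


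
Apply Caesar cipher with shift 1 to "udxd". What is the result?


Caesar cipher: shift "udxd" by 1
  'u' (pos 20) + 1 = pos 21 = 'v'
  'd' (pos 3) + 1 = pos 4 = 'e'
  'x' (pos 23) + 1 = pos 24 = 'y'
  'd' (pos 3) + 1 = pos 4 = 'e'
Result: veye

veye


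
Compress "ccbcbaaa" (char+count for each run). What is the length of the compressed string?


Input: ccbcbaaa
Runs:
  'c' x 2 => "c2"
  'b' x 1 => "b1"
  'c' x 1 => "c1"
  'b' x 1 => "b1"
  'a' x 3 => "a3"
Compressed: "c2b1c1b1a3"
Compressed length: 10

10


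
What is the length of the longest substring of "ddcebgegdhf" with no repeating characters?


Input: "ddcebgegdhf"
Sliding window (track last position of each char):
  Position 0 ('d'): window [0,0] length 1 -- new best
  Position 1 ('d'): repeat (last at 0), move window start to 1
  Position 1 ('d'): window [1,1] length 1
  Position 2 ('c'): window [1,2] length 2 -- new best
  Position 3 ('e'): window [1,3] length 3 -- new best
  Position 4 ('b'): window [1,4] length 4 -- new best
  Position 5 ('g'): window [1,5] length 5 -- new best
  Position 6 ('e'): repeat (last at 3), move window start to 4
  Position 6 ('e'): window [4,6] length 3
  Position 7 ('g'): repeat (last at 5), move window start to 6
  Position 7 ('g'): window [6,7] length 2
  Position 8 ('d'): window [6,8] length 3
  Position 9 ('h'): window [6,9] length 4
  Position 10 ('f'): window [6,10] length 5
Longest substring with no repeats: "dcebg" with length 5

5


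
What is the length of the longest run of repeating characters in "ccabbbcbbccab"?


Input: "ccabbbcbbccab"
Scanning for longest run:
  Position 1 ('c'): continues run of 'c', length=2
  Position 2 ('a'): new char, reset run to 1
  Position 3 ('b'): new char, reset run to 1
  Position 4 ('b'): continues run of 'b', length=2
  Position 5 ('b'): continues run of 'b', length=3
  Position 6 ('c'): new char, reset run to 1
  Position 7 ('b'): new char, reset run to 1
  Position 8 ('b'): continues run of 'b', length=2
  Position 9 ('c'): new char, reset run to 1
  Position 10 ('c'): continues run of 'c', length=2
  Position 11 ('a'): new char, reset run to 1
  Position 12 ('b'): new char, reset run to 1
Longest run: 'b' with length 3

3


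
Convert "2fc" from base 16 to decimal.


Input: "2fc" in base 16
Positional expansion:
  Digit '2' (value 2) x 16^2 = 512
  Digit 'f' (value 15) x 16^1 = 240
  Digit 'c' (value 12) x 16^0 = 12
Sum = 764

764


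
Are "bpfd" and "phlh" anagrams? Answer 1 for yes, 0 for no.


Strings: "bpfd", "phlh"
Sorted first:  bdfp
Sorted second: hhlp
Differ at position 0: 'b' vs 'h' => not anagrams

0


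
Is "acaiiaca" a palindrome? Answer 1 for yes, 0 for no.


Input: acaiiaca
Reversed: acaiiaca
  Compare pos 0 ('a') with pos 7 ('a'): match
  Compare pos 1 ('c') with pos 6 ('c'): match
  Compare pos 2 ('a') with pos 5 ('a'): match
  Compare pos 3 ('i') with pos 4 ('i'): match
Result: palindrome

1


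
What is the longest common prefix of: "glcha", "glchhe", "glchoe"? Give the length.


Words: glcha, glchhe, glchoe
  Position 0: all 'g' => match
  Position 1: all 'l' => match
  Position 2: all 'c' => match
  Position 3: all 'h' => match
  Position 4: ('a', 'h', 'o') => mismatch, stop
LCP = "glch" (length 4)

4


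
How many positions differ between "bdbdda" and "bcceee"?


Comparing "bdbdda" and "bcceee" position by position:
  Position 0: 'b' vs 'b' => same
  Position 1: 'd' vs 'c' => DIFFER
  Position 2: 'b' vs 'c' => DIFFER
  Position 3: 'd' vs 'e' => DIFFER
  Position 4: 'd' vs 'e' => DIFFER
  Position 5: 'a' vs 'e' => DIFFER
Positions that differ: 5

5


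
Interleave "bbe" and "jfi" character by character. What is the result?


Interleaving "bbe" and "jfi":
  Position 0: 'b' from first, 'j' from second => "bj"
  Position 1: 'b' from first, 'f' from second => "bf"
  Position 2: 'e' from first, 'i' from second => "ei"
Result: bjbfei

bjbfei


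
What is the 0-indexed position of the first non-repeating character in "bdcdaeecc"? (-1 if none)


Input: bdcdaeecc
Character frequencies:
  'a': 1
  'b': 1
  'c': 3
  'd': 2
  'e': 2
Scanning left to right for freq == 1:
  Position 0 ('b'): unique! => answer = 0

0


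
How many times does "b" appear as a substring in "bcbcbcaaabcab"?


Searching for "b" in "bcbcbcaaabcab"
Scanning each position:
  Position 0: "b" => MATCH
  Position 1: "c" => no
  Position 2: "b" => MATCH
  Position 3: "c" => no
  Position 4: "b" => MATCH
  Position 5: "c" => no
  Position 6: "a" => no
  Position 7: "a" => no
  Position 8: "a" => no
  Position 9: "b" => MATCH
  Position 10: "c" => no
  Position 11: "a" => no
  Position 12: "b" => MATCH
Total occurrences: 5

5


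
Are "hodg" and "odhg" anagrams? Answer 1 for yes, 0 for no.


Strings: "hodg", "odhg"
Sorted first:  dgho
Sorted second: dgho
Sorted forms match => anagrams

1


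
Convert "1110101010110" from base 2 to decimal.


Input: "1110101010110" in base 2
Positional expansion:
  Digit '1' (value 1) x 2^12 = 4096
  Digit '1' (value 1) x 2^11 = 2048
  Digit '1' (value 1) x 2^10 = 1024
  Digit '0' (value 0) x 2^9 = 0
  Digit '1' (value 1) x 2^8 = 256
  Digit '0' (value 0) x 2^7 = 0
  Digit '1' (value 1) x 2^6 = 64
  Digit '0' (value 0) x 2^5 = 0
  Digit '1' (value 1) x 2^4 = 16
  Digit '0' (value 0) x 2^3 = 0
  Digit '1' (value 1) x 2^2 = 4
  Digit '1' (value 1) x 2^1 = 2
  Digit '0' (value 0) x 2^0 = 0
Sum = 7510

7510


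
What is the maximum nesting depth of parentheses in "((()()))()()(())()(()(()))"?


Input: "((()()))()()(())()(()(()))"
Tracking depth:
  Position 0 '(': depth becomes 1
  Position 1 '(': depth becomes 2
  Position 2 '(': depth becomes 3
  Position 3 ')': depth becomes 2
  Position 4 '(': depth becomes 3
  Position 5 ')': depth becomes 2
  Position 6 ')': depth becomes 1
  Position 7 ')': depth becomes 0
  Position 8 '(': depth becomes 1
  Position 9 ')': depth becomes 0
  Position 10 '(': depth becomes 1
  Position 11 ')': depth becomes 0
  Position 12 '(': depth becomes 1
  Position 13 '(': depth becomes 2
  Position 14 ')': depth becomes 1
  Position 15 ')': depth becomes 0
  Position 16 '(': depth becomes 1
  Position 17 ')': depth becomes 0
  Position 18 '(': depth becomes 1
  Position 19 '(': depth becomes 2
  Position 20 ')': depth becomes 1
  Position 21 '(': depth becomes 2
  Position 22 '(': depth becomes 3
  Position 23 ')': depth becomes 2
  Position 24 ')': depth becomes 1
  Position 25 ')': depth becomes 0
Maximum depth reached: 3

3


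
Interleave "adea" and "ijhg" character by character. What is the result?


Interleaving "adea" and "ijhg":
  Position 0: 'a' from first, 'i' from second => "ai"
  Position 1: 'd' from first, 'j' from second => "dj"
  Position 2: 'e' from first, 'h' from second => "eh"
  Position 3: 'a' from first, 'g' from second => "ag"
Result: aidjehag

aidjehag


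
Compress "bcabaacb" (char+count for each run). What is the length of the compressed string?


Input: bcabaacb
Runs:
  'b' x 1 => "b1"
  'c' x 1 => "c1"
  'a' x 1 => "a1"
  'b' x 1 => "b1"
  'a' x 2 => "a2"
  'c' x 1 => "c1"
  'b' x 1 => "b1"
Compressed: "b1c1a1b1a2c1b1"
Compressed length: 14

14


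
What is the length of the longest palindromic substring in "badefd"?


Input: "badefd"
Checking substrings for palindromes:
  No multi-char palindromic substrings found
Longest palindromic substring: "b" with length 1

1


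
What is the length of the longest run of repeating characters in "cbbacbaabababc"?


Input: "cbbacbaabababc"
Scanning for longest run:
  Position 1 ('b'): new char, reset run to 1
  Position 2 ('b'): continues run of 'b', length=2
  Position 3 ('a'): new char, reset run to 1
  Position 4 ('c'): new char, reset run to 1
  Position 5 ('b'): new char, reset run to 1
  Position 6 ('a'): new char, reset run to 1
  Position 7 ('a'): continues run of 'a', length=2
  Position 8 ('b'): new char, reset run to 1
  Position 9 ('a'): new char, reset run to 1
  Position 10 ('b'): new char, reset run to 1
  Position 11 ('a'): new char, reset run to 1
  Position 12 ('b'): new char, reset run to 1
  Position 13 ('c'): new char, reset run to 1
Longest run: 'b' with length 2

2


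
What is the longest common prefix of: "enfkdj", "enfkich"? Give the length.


Words: enfkdj, enfkich
  Position 0: all 'e' => match
  Position 1: all 'n' => match
  Position 2: all 'f' => match
  Position 3: all 'k' => match
  Position 4: ('d', 'i') => mismatch, stop
LCP = "enfk" (length 4)

4


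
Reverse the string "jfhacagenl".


Input: jfhacagenl
Reading characters right to left:
  Position 9: 'l'
  Position 8: 'n'
  Position 7: 'e'
  Position 6: 'g'
  Position 5: 'a'
  Position 4: 'c'
  Position 3: 'a'
  Position 2: 'h'
  Position 1: 'f'
  Position 0: 'j'
Reversed: lnegacahfj

lnegacahfj


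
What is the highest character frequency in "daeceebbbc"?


Input: daeceebbbc
Character counts:
  'a': 1
  'b': 3
  'c': 2
  'd': 1
  'e': 3
Maximum frequency: 3

3


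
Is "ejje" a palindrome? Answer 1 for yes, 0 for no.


Input: ejje
Reversed: ejje
  Compare pos 0 ('e') with pos 3 ('e'): match
  Compare pos 1 ('j') with pos 2 ('j'): match
Result: palindrome

1


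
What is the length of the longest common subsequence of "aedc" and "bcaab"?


LCS of "aedc" and "bcaab"
DP table:
           b    c    a    a    b
      0    0    0    0    0    0
  a   0    0    0    1    1    1
  e   0    0    0    1    1    1
  d   0    0    0    1    1    1
  c   0    0    1    1    1    1
LCS length = dp[4][5] = 1

1


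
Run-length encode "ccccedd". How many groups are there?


Input: ccccedd
Scanning for consecutive runs:
  Group 1: 'c' x 4 (positions 0-3)
  Group 2: 'e' x 1 (positions 4-4)
  Group 3: 'd' x 2 (positions 5-6)
Total groups: 3

3


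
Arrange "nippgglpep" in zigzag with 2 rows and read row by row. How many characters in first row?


Zigzag "nippgglpep" into 2 rows:
Placing characters:
  'n' => row 0
  'i' => row 1
  'p' => row 0
  'p' => row 1
  'g' => row 0
  'g' => row 1
  'l' => row 0
  'p' => row 1
  'e' => row 0
  'p' => row 1
Rows:
  Row 0: "npgle"
  Row 1: "ipgpp"
First row length: 5

5


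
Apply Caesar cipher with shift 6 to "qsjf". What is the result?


Caesar cipher: shift "qsjf" by 6
  'q' (pos 16) + 6 = pos 22 = 'w'
  's' (pos 18) + 6 = pos 24 = 'y'
  'j' (pos 9) + 6 = pos 15 = 'p'
  'f' (pos 5) + 6 = pos 11 = 'l'
Result: wypl

wypl


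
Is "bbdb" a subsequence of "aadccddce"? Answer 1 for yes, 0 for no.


Check if "bbdb" is a subsequence of "aadccddce"
Greedy scan:
  Position 0 ('a'): no match needed
  Position 1 ('a'): no match needed
  Position 2 ('d'): no match needed
  Position 3 ('c'): no match needed
  Position 4 ('c'): no match needed
  Position 5 ('d'): no match needed
  Position 6 ('d'): no match needed
  Position 7 ('c'): no match needed
  Position 8 ('e'): no match needed
Only matched 0/4 characters => not a subsequence

0


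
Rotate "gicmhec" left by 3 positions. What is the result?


Input: "gicmhec", rotate left by 3
First 3 characters: "gic"
Remaining characters: "mhec"
Concatenate remaining + first: "mhec" + "gic" = "mhecgic"

mhecgic


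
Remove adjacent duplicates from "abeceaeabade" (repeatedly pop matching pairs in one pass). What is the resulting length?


Input: abeceaeabade
Stack-based adjacent duplicate removal:
  Read 'a': push. Stack: a
  Read 'b': push. Stack: ab
  Read 'e': push. Stack: abe
  Read 'c': push. Stack: abec
  Read 'e': push. Stack: abece
  Read 'a': push. Stack: abecea
  Read 'e': push. Stack: abeceae
  Read 'a': push. Stack: abeceaea
  Read 'b': push. Stack: abeceaeab
  Read 'a': push. Stack: abeceaeaba
  Read 'd': push. Stack: abeceaeabad
  Read 'e': push. Stack: abeceaeabade
Final stack: "abeceaeabade" (length 12)

12


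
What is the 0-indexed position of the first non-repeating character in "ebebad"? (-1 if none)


Input: ebebad
Character frequencies:
  'a': 1
  'b': 2
  'd': 1
  'e': 2
Scanning left to right for freq == 1:
  Position 0 ('e'): freq=2, skip
  Position 1 ('b'): freq=2, skip
  Position 2 ('e'): freq=2, skip
  Position 3 ('b'): freq=2, skip
  Position 4 ('a'): unique! => answer = 4

4


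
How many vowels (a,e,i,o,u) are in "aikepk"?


Input: aikepk
Checking each character:
  'a' at position 0: vowel (running total: 1)
  'i' at position 1: vowel (running total: 2)
  'k' at position 2: consonant
  'e' at position 3: vowel (running total: 3)
  'p' at position 4: consonant
  'k' at position 5: consonant
Total vowels: 3

3


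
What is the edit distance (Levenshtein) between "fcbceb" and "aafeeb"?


Computing edit distance: "fcbceb" -> "aafeeb"
DP table:
           a    a    f    e    e    b
      0    1    2    3    4    5    6
  f   1    1    2    2    3    4    5
  c   2    2    2    3    3    4    5
  b   3    3    3    3    4    4    4
  c   4    4    4    4    4    5    5
  e   5    5    5    5    4    4    5
  b   6    6    6    6    5    5    4
Edit distance = dp[6][6] = 4

4


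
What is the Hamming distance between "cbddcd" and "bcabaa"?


Comparing "cbddcd" and "bcabaa" position by position:
  Position 0: 'c' vs 'b' => differ
  Position 1: 'b' vs 'c' => differ
  Position 2: 'd' vs 'a' => differ
  Position 3: 'd' vs 'b' => differ
  Position 4: 'c' vs 'a' => differ
  Position 5: 'd' vs 'a' => differ
Total differences (Hamming distance): 6

6


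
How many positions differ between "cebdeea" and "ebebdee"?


Comparing "cebdeea" and "ebebdee" position by position:
  Position 0: 'c' vs 'e' => DIFFER
  Position 1: 'e' vs 'b' => DIFFER
  Position 2: 'b' vs 'e' => DIFFER
  Position 3: 'd' vs 'b' => DIFFER
  Position 4: 'e' vs 'd' => DIFFER
  Position 5: 'e' vs 'e' => same
  Position 6: 'a' vs 'e' => DIFFER
Positions that differ: 6

6


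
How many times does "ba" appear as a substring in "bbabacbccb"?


Searching for "ba" in "bbabacbccb"
Scanning each position:
  Position 0: "bb" => no
  Position 1: "ba" => MATCH
  Position 2: "ab" => no
  Position 3: "ba" => MATCH
  Position 4: "ac" => no
  Position 5: "cb" => no
  Position 6: "bc" => no
  Position 7: "cc" => no
  Position 8: "cb" => no
Total occurrences: 2

2


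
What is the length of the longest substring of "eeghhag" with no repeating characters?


Input: "eeghhag"
Sliding window (track last position of each char):
  Position 0 ('e'): window [0,0] length 1 -- new best
  Position 1 ('e'): repeat (last at 0), move window start to 1
  Position 1 ('e'): window [1,1] length 1
  Position 2 ('g'): window [1,2] length 2 -- new best
  Position 3 ('h'): window [1,3] length 3 -- new best
  Position 4 ('h'): repeat (last at 3), move window start to 4
  Position 4 ('h'): window [4,4] length 1
  Position 5 ('a'): window [4,5] length 2
  Position 6 ('g'): window [4,6] length 3
Longest substring with no repeats: "egh" with length 3

3


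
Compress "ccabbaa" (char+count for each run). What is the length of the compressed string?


Input: ccabbaa
Runs:
  'c' x 2 => "c2"
  'a' x 1 => "a1"
  'b' x 2 => "b2"
  'a' x 2 => "a2"
Compressed: "c2a1b2a2"
Compressed length: 8

8


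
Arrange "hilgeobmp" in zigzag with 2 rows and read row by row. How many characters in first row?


Zigzag "hilgeobmp" into 2 rows:
Placing characters:
  'h' => row 0
  'i' => row 1
  'l' => row 0
  'g' => row 1
  'e' => row 0
  'o' => row 1
  'b' => row 0
  'm' => row 1
  'p' => row 0
Rows:
  Row 0: "hlebp"
  Row 1: "igom"
First row length: 5

5


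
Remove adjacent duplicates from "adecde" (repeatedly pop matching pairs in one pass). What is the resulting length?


Input: adecde
Stack-based adjacent duplicate removal:
  Read 'a': push. Stack: a
  Read 'd': push. Stack: ad
  Read 'e': push. Stack: ade
  Read 'c': push. Stack: adec
  Read 'd': push. Stack: adecd
  Read 'e': push. Stack: adecde
Final stack: "adecde" (length 6)

6


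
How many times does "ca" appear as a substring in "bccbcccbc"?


Searching for "ca" in "bccbcccbc"
Scanning each position:
  Position 0: "bc" => no
  Position 1: "cc" => no
  Position 2: "cb" => no
  Position 3: "bc" => no
  Position 4: "cc" => no
  Position 5: "cc" => no
  Position 6: "cb" => no
  Position 7: "bc" => no
Total occurrences: 0

0


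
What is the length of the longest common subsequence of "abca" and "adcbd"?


LCS of "abca" and "adcbd"
DP table:
           a    d    c    b    d
      0    0    0    0    0    0
  a   0    1    1    1    1    1
  b   0    1    1    1    2    2
  c   0    1    1    2    2    2
  a   0    1    1    2    2    2
LCS length = dp[4][5] = 2

2


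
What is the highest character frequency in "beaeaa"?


Input: beaeaa
Character counts:
  'a': 3
  'b': 1
  'e': 2
Maximum frequency: 3

3


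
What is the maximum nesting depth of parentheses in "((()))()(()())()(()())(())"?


Input: "((()))()(()())()(()())(())"
Tracking depth:
  Position 0 '(': depth becomes 1
  Position 1 '(': depth becomes 2
  Position 2 '(': depth becomes 3
  Position 3 ')': depth becomes 2
  Position 4 ')': depth becomes 1
  Position 5 ')': depth becomes 0
  Position 6 '(': depth becomes 1
  Position 7 ')': depth becomes 0
  Position 8 '(': depth becomes 1
  Position 9 '(': depth becomes 2
  Position 10 ')': depth becomes 1
  Position 11 '(': depth becomes 2
  Position 12 ')': depth becomes 1
  Position 13 ')': depth becomes 0
  Position 14 '(': depth becomes 1
  Position 15 ')': depth becomes 0
  Position 16 '(': depth becomes 1
  Position 17 '(': depth becomes 2
  Position 18 ')': depth becomes 1
  Position 19 '(': depth becomes 2
  Position 20 ')': depth becomes 1
  Position 21 ')': depth becomes 0
  Position 22 '(': depth becomes 1
  Position 23 '(': depth becomes 2
  Position 24 ')': depth becomes 1
  Position 25 ')': depth becomes 0
Maximum depth reached: 3

3


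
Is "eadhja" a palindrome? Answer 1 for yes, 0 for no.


Input: eadhja
Reversed: ajhdae
  Compare pos 0 ('e') with pos 5 ('a'): MISMATCH
  Compare pos 1 ('a') with pos 4 ('j'): MISMATCH
  Compare pos 2 ('d') with pos 3 ('h'): MISMATCH
Result: not a palindrome

0


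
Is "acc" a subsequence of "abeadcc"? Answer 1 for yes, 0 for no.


Check if "acc" is a subsequence of "abeadcc"
Greedy scan:
  Position 0 ('a'): matches sub[0] = 'a'
  Position 1 ('b'): no match needed
  Position 2 ('e'): no match needed
  Position 3 ('a'): no match needed
  Position 4 ('d'): no match needed
  Position 5 ('c'): matches sub[1] = 'c'
  Position 6 ('c'): matches sub[2] = 'c'
All 3 characters matched => is a subsequence

1


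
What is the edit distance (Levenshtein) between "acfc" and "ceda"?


Computing edit distance: "acfc" -> "ceda"
DP table:
           c    e    d    a
      0    1    2    3    4
  a   1    1    2    3    3
  c   2    1    2    3    4
  f   3    2    2    3    4
  c   4    3    3    3    4
Edit distance = dp[4][4] = 4

4


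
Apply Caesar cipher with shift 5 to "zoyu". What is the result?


Caesar cipher: shift "zoyu" by 5
  'z' (pos 25) + 5 = pos 4 = 'e'
  'o' (pos 14) + 5 = pos 19 = 't'
  'y' (pos 24) + 5 = pos 3 = 'd'
  'u' (pos 20) + 5 = pos 25 = 'z'
Result: etdz

etdz


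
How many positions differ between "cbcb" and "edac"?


Comparing "cbcb" and "edac" position by position:
  Position 0: 'c' vs 'e' => DIFFER
  Position 1: 'b' vs 'd' => DIFFER
  Position 2: 'c' vs 'a' => DIFFER
  Position 3: 'b' vs 'c' => DIFFER
Positions that differ: 4

4


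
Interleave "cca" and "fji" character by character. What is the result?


Interleaving "cca" and "fji":
  Position 0: 'c' from first, 'f' from second => "cf"
  Position 1: 'c' from first, 'j' from second => "cj"
  Position 2: 'a' from first, 'i' from second => "ai"
Result: cfcjai

cfcjai


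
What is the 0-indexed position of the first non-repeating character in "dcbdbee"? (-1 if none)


Input: dcbdbee
Character frequencies:
  'b': 2
  'c': 1
  'd': 2
  'e': 2
Scanning left to right for freq == 1:
  Position 0 ('d'): freq=2, skip
  Position 1 ('c'): unique! => answer = 1

1


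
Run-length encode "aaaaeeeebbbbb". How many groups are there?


Input: aaaaeeeebbbbb
Scanning for consecutive runs:
  Group 1: 'a' x 4 (positions 0-3)
  Group 2: 'e' x 4 (positions 4-7)
  Group 3: 'b' x 5 (positions 8-12)
Total groups: 3

3


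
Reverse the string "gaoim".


Input: gaoim
Reading characters right to left:
  Position 4: 'm'
  Position 3: 'i'
  Position 2: 'o'
  Position 1: 'a'
  Position 0: 'g'
Reversed: mioag

mioag


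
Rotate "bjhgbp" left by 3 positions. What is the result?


Input: "bjhgbp", rotate left by 3
First 3 characters: "bjh"
Remaining characters: "gbp"
Concatenate remaining + first: "gbp" + "bjh" = "gbpbjh"

gbpbjh


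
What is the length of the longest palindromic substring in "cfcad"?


Input: "cfcad"
Checking substrings for palindromes:
  [0:3] "cfc" (len 3) => palindrome
Longest palindromic substring: "cfc" with length 3

3


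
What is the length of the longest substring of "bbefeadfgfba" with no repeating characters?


Input: "bbefeadfgfba"
Sliding window (track last position of each char):
  Position 0 ('b'): window [0,0] length 1 -- new best
  Position 1 ('b'): repeat (last at 0), move window start to 1
  Position 1 ('b'): window [1,1] length 1
  Position 2 ('e'): window [1,2] length 2 -- new best
  Position 3 ('f'): window [1,3] length 3 -- new best
  Position 4 ('e'): repeat (last at 2), move window start to 3
  Position 4 ('e'): window [3,4] length 2
  Position 5 ('a'): window [3,5] length 3
  Position 6 ('d'): window [3,6] length 4 -- new best
  Position 7 ('f'): repeat (last at 3), move window start to 4
  Position 7 ('f'): window [4,7] length 4
  Position 8 ('g'): window [4,8] length 5 -- new best
  Position 9 ('f'): repeat (last at 7), move window start to 8
  Position 9 ('f'): window [8,9] length 2
  Position 10 ('b'): window [8,10] length 3
  Position 11 ('a'): window [8,11] length 4
Longest substring with no repeats: "eadfg" with length 5

5
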